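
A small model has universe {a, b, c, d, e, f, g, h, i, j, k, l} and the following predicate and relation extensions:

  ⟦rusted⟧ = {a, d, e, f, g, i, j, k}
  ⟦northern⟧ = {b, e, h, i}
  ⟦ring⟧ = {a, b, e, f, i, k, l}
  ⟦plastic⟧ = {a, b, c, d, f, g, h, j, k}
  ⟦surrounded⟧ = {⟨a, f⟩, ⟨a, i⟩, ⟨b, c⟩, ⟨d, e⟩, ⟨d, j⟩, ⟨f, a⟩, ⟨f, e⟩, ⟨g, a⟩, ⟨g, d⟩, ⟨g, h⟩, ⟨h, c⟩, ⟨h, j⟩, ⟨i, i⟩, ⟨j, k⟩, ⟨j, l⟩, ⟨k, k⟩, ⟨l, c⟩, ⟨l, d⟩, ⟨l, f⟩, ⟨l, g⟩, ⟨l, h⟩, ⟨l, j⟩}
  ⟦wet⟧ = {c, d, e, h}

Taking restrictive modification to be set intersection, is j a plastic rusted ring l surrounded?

no

⟦l surrounded⟧ = {x : ⟨l, x⟩ ∈ ⟦surrounded⟧} = {c, d, f, g, h, j}
⟦ring⟧ = {a, b, e, f, i, k, l}
… ∩ ⟦l surrounded⟧ = {a, b, e, f, i, k, l} ∩ {c, d, f, g, h, j} = {f}
… ∩ ⟦plastic⟧ = {f} ∩ {a, b, c, d, f, g, h, j, k} = {f}
… ∩ ⟦rusted⟧ = {f} ∩ {a, d, e, f, g, i, j, k} = {f}
⟦plastic rusted ring l surrounded⟧ = {f}; j ∉ this set.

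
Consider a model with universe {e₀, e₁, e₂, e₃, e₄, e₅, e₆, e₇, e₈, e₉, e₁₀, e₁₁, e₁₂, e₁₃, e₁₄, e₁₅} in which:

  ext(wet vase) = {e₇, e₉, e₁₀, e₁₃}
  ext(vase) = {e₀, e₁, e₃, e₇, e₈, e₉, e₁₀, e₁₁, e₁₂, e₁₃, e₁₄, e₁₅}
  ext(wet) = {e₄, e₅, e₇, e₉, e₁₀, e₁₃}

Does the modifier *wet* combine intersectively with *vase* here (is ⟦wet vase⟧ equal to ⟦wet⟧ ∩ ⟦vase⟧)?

yes

⟦wet⟧ ∩ ⟦vase⟧ = {e₄, e₅, e₇, e₉, e₁₀, e₁₃} ∩ {e₀, e₁, e₃, e₇, e₈, e₉, e₁₀, e₁₁, e₁₂, e₁₃, e₁₄, e₁₅} = {e₇, e₉, e₁₀, e₁₃}
Observed ⟦wet vase⟧ = {e₇, e₉, e₁₀, e₁₃}.
These coincide, so the modifier is intersective here.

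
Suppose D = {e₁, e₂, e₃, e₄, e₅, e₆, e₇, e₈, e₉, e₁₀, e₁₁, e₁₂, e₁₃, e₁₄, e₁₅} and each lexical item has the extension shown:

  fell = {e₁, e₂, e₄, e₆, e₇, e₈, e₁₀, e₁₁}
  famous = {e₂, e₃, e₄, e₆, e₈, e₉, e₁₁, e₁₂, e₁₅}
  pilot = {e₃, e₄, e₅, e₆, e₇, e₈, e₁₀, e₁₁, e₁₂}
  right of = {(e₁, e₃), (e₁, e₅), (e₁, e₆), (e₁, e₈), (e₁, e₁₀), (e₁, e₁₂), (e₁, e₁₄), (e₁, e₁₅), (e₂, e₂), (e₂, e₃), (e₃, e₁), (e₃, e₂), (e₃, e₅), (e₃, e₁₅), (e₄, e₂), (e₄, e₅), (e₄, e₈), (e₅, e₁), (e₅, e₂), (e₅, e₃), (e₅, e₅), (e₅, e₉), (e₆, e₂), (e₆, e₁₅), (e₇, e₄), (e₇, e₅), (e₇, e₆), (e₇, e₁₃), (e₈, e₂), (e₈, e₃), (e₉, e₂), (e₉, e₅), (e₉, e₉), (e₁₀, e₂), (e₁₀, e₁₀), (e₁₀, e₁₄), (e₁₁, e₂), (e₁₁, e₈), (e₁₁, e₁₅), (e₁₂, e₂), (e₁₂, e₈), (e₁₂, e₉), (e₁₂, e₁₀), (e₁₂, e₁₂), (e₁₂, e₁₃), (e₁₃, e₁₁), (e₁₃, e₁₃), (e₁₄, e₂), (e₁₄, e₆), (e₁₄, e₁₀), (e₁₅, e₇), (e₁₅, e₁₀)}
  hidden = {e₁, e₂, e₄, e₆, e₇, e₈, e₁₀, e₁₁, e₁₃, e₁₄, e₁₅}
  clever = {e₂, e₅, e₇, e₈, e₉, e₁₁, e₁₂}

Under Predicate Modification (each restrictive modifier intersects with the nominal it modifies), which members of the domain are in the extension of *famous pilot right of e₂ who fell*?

⟦right of e₂⟧ = {x : ⟨x, e₂⟩ ∈ ⟦right of⟧} = {e₂, e₃, e₄, e₅, e₆, e₈, e₉, e₁₀, e₁₁, e₁₂, e₁₄}
⟦who fell⟧ = ⟦fell⟧ = {e₁, e₂, e₄, e₆, e₇, e₈, e₁₀, e₁₁}
⟦pilot⟧ = {e₃, e₄, e₅, e₆, e₇, e₈, e₁₀, e₁₁, e₁₂}
… ∩ ⟦right of e₂⟧ = {e₃, e₄, e₅, e₆, e₇, e₈, e₁₀, e₁₁, e₁₂} ∩ {e₂, e₃, e₄, e₅, e₆, e₈, e₉, e₁₀, e₁₁, e₁₂, e₁₄} = {e₃, e₄, e₅, e₆, e₈, e₁₀, e₁₁, e₁₂}
… ∩ ⟦who fell⟧ = {e₃, e₄, e₅, e₆, e₈, e₁₀, e₁₁, e₁₂} ∩ {e₁, e₂, e₄, e₆, e₇, e₈, e₁₀, e₁₁} = {e₄, e₆, e₈, e₁₀, e₁₁}
… ∩ ⟦famous⟧ = {e₄, e₆, e₈, e₁₀, e₁₁} ∩ {e₂, e₃, e₄, e₆, e₈, e₉, e₁₁, e₁₂, e₁₅} = {e₄, e₆, e₈, e₁₁}
So ⟦famous pilot right of e₂ who fell⟧ = {e₄, e₆, e₈, e₁₁}.

{e₄, e₆, e₈, e₁₁}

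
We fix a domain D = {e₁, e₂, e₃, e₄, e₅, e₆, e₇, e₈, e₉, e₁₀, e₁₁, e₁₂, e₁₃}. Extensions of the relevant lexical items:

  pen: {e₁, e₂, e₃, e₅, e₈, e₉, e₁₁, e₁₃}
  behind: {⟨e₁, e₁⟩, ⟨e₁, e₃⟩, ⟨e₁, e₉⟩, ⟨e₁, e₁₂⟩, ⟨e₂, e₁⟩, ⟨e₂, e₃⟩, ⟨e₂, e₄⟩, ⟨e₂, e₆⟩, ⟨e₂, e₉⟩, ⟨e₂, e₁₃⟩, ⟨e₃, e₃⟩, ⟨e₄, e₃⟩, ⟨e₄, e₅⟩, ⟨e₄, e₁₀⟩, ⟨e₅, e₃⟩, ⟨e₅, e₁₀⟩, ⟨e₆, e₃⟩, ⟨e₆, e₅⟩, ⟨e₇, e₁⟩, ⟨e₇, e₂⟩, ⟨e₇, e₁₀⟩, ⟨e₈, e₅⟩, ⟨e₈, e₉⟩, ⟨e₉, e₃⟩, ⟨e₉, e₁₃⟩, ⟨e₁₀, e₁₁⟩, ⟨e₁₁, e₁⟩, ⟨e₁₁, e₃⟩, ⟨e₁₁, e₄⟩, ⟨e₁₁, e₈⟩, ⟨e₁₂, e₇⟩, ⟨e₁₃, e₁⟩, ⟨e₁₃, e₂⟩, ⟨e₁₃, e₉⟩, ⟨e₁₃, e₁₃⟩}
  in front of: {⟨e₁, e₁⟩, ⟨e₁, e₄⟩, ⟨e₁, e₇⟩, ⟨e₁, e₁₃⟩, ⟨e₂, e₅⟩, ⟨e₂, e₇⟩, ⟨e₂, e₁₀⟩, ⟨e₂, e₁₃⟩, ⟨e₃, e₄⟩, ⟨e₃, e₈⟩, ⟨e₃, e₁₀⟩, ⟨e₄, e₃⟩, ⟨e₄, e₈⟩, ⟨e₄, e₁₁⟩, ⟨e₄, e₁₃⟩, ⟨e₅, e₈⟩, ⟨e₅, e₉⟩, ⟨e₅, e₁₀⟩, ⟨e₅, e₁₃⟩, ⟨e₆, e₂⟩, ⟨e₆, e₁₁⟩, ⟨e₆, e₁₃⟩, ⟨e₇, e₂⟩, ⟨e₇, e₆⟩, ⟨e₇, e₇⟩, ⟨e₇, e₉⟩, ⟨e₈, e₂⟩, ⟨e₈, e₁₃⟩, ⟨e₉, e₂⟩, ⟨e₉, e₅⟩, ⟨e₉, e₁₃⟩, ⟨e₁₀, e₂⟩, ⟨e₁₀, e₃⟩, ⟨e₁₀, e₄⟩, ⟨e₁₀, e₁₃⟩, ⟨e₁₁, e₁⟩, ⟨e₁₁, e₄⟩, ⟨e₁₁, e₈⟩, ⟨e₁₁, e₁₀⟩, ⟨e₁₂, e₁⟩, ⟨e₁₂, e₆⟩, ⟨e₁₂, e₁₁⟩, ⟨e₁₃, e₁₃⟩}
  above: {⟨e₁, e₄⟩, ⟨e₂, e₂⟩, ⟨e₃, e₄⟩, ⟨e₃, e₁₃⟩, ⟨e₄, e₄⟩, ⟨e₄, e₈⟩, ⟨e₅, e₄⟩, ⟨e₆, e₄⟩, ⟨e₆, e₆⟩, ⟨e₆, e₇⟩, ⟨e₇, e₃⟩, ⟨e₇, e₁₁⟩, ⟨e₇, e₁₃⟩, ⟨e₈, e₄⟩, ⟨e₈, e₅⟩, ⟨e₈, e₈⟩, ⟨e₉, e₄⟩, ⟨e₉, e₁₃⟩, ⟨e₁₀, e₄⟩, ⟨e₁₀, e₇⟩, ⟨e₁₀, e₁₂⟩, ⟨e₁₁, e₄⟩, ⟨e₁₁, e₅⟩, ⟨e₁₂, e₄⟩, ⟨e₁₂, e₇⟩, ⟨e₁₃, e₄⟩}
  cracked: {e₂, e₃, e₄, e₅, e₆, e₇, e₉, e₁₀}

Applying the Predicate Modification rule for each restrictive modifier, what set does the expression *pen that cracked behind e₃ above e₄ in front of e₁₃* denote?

{e₅, e₉}

⟦that cracked⟧ = ⟦cracked⟧ = {e₂, e₃, e₄, e₅, e₆, e₇, e₉, e₁₀}
⟦behind e₃⟧ = {x : ⟨x, e₃⟩ ∈ ⟦behind⟧} = {e₁, e₂, e₃, e₄, e₅, e₆, e₉, e₁₁}
⟦above e₄⟧ = {x : ⟨x, e₄⟩ ∈ ⟦above⟧} = {e₁, e₃, e₄, e₅, e₆, e₈, e₉, e₁₀, e₁₁, e₁₂, e₁₃}
⟦in front of e₁₃⟧ = {x : ⟨x, e₁₃⟩ ∈ ⟦in front of⟧} = {e₁, e₂, e₄, e₅, e₆, e₈, e₉, e₁₀, e₁₃}
⟦pen⟧ = {e₁, e₂, e₃, e₅, e₈, e₉, e₁₁, e₁₃}
… ∩ ⟦that cracked⟧ = {e₁, e₂, e₃, e₅, e₈, e₉, e₁₁, e₁₃} ∩ {e₂, e₃, e₄, e₅, e₆, e₇, e₉, e₁₀} = {e₂, e₃, e₅, e₉}
… ∩ ⟦behind e₃⟧ = {e₂, e₃, e₅, e₉} ∩ {e₁, e₂, e₃, e₄, e₅, e₆, e₉, e₁₁} = {e₂, e₃, e₅, e₉}
… ∩ ⟦above e₄⟧ = {e₂, e₃, e₅, e₉} ∩ {e₁, e₃, e₄, e₅, e₆, e₈, e₉, e₁₀, e₁₁, e₁₂, e₁₃} = {e₃, e₅, e₉}
… ∩ ⟦in front of e₁₃⟧ = {e₃, e₅, e₉} ∩ {e₁, e₂, e₄, e₅, e₆, e₈, e₉, e₁₀, e₁₃} = {e₅, e₉}
So ⟦pen that cracked behind e₃ above e₄ in front of e₁₃⟧ = {e₅, e₉}.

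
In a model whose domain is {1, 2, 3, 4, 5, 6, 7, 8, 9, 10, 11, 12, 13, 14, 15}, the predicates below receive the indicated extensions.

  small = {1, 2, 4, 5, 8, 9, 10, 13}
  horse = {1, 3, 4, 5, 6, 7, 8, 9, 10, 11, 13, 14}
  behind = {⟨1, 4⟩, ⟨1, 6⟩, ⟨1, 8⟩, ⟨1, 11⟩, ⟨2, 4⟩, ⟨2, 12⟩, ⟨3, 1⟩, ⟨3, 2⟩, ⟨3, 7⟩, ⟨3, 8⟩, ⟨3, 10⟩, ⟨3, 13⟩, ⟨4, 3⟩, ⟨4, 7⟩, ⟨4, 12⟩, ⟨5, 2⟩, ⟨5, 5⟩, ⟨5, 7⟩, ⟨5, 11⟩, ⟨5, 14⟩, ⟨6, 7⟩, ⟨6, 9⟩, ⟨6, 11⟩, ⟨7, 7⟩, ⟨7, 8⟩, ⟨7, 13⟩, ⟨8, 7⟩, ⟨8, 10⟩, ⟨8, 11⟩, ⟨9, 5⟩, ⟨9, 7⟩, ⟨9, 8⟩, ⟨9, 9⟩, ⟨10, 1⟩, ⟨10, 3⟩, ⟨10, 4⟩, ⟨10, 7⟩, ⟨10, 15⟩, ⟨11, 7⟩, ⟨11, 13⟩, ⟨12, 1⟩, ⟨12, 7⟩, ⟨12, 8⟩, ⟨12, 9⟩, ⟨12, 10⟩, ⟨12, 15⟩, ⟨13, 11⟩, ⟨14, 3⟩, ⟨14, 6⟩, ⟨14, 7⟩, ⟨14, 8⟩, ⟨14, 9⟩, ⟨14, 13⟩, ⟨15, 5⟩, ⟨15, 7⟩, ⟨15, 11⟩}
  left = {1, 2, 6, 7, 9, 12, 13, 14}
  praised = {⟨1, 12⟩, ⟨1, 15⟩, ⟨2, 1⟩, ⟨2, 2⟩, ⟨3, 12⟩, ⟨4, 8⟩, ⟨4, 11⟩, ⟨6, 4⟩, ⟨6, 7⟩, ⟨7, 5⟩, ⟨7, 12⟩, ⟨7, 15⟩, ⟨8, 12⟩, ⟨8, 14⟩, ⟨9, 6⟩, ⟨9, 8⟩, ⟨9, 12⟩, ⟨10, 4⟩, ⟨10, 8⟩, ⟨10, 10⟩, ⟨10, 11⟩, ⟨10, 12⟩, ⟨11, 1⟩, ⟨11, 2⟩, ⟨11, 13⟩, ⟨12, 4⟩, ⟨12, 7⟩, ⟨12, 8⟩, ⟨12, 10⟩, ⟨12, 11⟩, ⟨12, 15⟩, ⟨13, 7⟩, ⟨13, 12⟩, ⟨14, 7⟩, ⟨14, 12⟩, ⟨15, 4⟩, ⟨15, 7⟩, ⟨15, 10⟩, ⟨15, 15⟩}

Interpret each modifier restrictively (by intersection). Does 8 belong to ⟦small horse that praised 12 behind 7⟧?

⟦that praised 12⟧ = {x : ⟨x, 12⟩ ∈ ⟦praised⟧} = {1, 3, 7, 8, 9, 10, 13, 14}
⟦behind 7⟧ = {x : ⟨x, 7⟩ ∈ ⟦behind⟧} = {3, 4, 5, 6, 7, 8, 9, 10, 11, 12, 14, 15}
⟦horse⟧ = {1, 3, 4, 5, 6, 7, 8, 9, 10, 11, 13, 14}
… ∩ ⟦that praised 12⟧ = {1, 3, 4, 5, 6, 7, 8, 9, 10, 11, 13, 14} ∩ {1, 3, 7, 8, 9, 10, 13, 14} = {1, 3, 7, 8, 9, 10, 13, 14}
… ∩ ⟦behind 7⟧ = {1, 3, 7, 8, 9, 10, 13, 14} ∩ {3, 4, 5, 6, 7, 8, 9, 10, 11, 12, 14, 15} = {3, 7, 8, 9, 10, 14}
… ∩ ⟦small⟧ = {3, 7, 8, 9, 10, 14} ∩ {1, 2, 4, 5, 8, 9, 10, 13} = {8, 9, 10}
⟦small horse that praised 12 behind 7⟧ = {8, 9, 10}; 8 ∈ this set.

yes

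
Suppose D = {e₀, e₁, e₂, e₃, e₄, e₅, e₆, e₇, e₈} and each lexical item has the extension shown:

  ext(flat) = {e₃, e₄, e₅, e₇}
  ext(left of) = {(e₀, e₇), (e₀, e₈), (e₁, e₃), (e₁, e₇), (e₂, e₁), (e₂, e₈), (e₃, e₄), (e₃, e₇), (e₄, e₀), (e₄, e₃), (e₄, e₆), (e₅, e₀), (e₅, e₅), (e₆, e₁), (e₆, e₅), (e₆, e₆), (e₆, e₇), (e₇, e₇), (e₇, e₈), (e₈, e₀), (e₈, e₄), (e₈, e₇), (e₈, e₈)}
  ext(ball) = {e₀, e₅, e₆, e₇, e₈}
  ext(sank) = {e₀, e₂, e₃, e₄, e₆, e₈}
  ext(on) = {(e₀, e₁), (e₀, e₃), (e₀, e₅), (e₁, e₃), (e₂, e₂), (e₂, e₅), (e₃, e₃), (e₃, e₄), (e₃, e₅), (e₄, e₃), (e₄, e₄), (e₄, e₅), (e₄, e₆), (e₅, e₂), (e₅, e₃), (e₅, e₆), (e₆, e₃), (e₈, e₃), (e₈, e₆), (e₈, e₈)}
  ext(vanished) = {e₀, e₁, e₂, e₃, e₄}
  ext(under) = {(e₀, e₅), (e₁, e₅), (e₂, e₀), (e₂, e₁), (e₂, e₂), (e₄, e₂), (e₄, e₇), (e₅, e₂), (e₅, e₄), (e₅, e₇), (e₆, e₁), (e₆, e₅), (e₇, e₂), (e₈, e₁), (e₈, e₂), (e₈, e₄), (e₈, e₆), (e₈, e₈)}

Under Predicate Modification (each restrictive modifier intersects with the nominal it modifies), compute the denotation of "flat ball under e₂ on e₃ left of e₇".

{}

⟦under e₂⟧ = {x : ⟨x, e₂⟩ ∈ ⟦under⟧} = {e₂, e₄, e₅, e₇, e₈}
⟦on e₃⟧ = {x : ⟨x, e₃⟩ ∈ ⟦on⟧} = {e₀, e₁, e₃, e₄, e₅, e₆, e₈}
⟦left of e₇⟧ = {x : ⟨x, e₇⟩ ∈ ⟦left of⟧} = {e₀, e₁, e₃, e₆, e₇, e₈}
⟦ball⟧ = {e₀, e₅, e₆, e₇, e₈}
… ∩ ⟦under e₂⟧ = {e₀, e₅, e₆, e₇, e₈} ∩ {e₂, e₄, e₅, e₇, e₈} = {e₅, e₇, e₈}
… ∩ ⟦on e₃⟧ = {e₅, e₇, e₈} ∩ {e₀, e₁, e₃, e₄, e₅, e₆, e₈} = {e₅, e₈}
… ∩ ⟦left of e₇⟧ = {e₅, e₈} ∩ {e₀, e₁, e₃, e₆, e₇, e₈} = {e₈}
… ∩ ⟦flat⟧ = {e₈} ∩ {e₃, e₄, e₅, e₇} = ∅
So ⟦flat ball under e₂ on e₃ left of e₇⟧ = {}.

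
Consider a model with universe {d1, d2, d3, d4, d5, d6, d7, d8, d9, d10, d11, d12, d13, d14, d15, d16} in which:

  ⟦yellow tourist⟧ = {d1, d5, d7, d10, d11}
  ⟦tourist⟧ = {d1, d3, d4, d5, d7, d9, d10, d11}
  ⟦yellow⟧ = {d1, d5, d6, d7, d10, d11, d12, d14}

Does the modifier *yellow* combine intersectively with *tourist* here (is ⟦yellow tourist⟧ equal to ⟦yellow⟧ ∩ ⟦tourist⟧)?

⟦yellow⟧ ∩ ⟦tourist⟧ = {d1, d5, d6, d7, d10, d11, d12, d14} ∩ {d1, d3, d4, d5, d7, d9, d10, d11} = {d1, d5, d7, d10, d11}
Observed ⟦yellow tourist⟧ = {d1, d5, d7, d10, d11}.
These coincide, so the modifier is intersective here.

yes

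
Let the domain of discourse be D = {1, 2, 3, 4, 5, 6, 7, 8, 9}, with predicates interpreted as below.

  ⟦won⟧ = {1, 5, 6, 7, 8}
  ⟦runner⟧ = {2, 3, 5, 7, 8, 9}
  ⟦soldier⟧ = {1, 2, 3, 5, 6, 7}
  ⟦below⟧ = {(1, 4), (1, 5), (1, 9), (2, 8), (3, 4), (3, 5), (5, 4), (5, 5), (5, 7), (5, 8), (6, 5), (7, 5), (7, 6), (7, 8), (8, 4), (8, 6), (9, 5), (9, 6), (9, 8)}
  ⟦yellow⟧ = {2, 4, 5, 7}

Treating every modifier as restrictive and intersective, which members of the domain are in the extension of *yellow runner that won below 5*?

{5, 7}

⟦that won⟧ = ⟦won⟧ = {1, 5, 6, 7, 8}
⟦below 5⟧ = {x : ⟨x, 5⟩ ∈ ⟦below⟧} = {1, 3, 5, 6, 7, 9}
⟦runner⟧ = {2, 3, 5, 7, 8, 9}
… ∩ ⟦that won⟧ = {2, 3, 5, 7, 8, 9} ∩ {1, 5, 6, 7, 8} = {5, 7, 8}
… ∩ ⟦below 5⟧ = {5, 7, 8} ∩ {1, 3, 5, 6, 7, 9} = {5, 7}
… ∩ ⟦yellow⟧ = {5, 7} ∩ {2, 4, 5, 7} = {5, 7}
So ⟦yellow runner that won below 5⟧ = {5, 7}.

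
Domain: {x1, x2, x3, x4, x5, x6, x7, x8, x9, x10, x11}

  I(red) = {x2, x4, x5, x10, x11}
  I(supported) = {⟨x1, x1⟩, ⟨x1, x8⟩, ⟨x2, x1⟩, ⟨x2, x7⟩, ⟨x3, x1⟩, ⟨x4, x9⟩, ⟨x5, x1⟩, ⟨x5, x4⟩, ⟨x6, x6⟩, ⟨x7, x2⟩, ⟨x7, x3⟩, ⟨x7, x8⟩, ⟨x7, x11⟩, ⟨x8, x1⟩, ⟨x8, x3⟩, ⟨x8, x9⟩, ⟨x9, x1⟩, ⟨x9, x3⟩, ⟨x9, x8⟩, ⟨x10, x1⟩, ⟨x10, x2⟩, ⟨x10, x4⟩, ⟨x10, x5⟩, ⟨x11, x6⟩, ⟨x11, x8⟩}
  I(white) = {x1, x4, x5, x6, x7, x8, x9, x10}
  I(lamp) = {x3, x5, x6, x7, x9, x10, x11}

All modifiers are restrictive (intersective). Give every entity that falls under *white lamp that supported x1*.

⟦that supported x1⟧ = {x : ⟨x, x1⟩ ∈ ⟦supported⟧} = {x1, x2, x3, x5, x8, x9, x10}
⟦lamp⟧ = {x3, x5, x6, x7, x9, x10, x11}
… ∩ ⟦that supported x1⟧ = {x3, x5, x6, x7, x9, x10, x11} ∩ {x1, x2, x3, x5, x8, x9, x10} = {x3, x5, x9, x10}
… ∩ ⟦white⟧ = {x3, x5, x9, x10} ∩ {x1, x4, x5, x6, x7, x8, x9, x10} = {x5, x9, x10}
So ⟦white lamp that supported x1⟧ = {x5, x9, x10}.

{x5, x9, x10}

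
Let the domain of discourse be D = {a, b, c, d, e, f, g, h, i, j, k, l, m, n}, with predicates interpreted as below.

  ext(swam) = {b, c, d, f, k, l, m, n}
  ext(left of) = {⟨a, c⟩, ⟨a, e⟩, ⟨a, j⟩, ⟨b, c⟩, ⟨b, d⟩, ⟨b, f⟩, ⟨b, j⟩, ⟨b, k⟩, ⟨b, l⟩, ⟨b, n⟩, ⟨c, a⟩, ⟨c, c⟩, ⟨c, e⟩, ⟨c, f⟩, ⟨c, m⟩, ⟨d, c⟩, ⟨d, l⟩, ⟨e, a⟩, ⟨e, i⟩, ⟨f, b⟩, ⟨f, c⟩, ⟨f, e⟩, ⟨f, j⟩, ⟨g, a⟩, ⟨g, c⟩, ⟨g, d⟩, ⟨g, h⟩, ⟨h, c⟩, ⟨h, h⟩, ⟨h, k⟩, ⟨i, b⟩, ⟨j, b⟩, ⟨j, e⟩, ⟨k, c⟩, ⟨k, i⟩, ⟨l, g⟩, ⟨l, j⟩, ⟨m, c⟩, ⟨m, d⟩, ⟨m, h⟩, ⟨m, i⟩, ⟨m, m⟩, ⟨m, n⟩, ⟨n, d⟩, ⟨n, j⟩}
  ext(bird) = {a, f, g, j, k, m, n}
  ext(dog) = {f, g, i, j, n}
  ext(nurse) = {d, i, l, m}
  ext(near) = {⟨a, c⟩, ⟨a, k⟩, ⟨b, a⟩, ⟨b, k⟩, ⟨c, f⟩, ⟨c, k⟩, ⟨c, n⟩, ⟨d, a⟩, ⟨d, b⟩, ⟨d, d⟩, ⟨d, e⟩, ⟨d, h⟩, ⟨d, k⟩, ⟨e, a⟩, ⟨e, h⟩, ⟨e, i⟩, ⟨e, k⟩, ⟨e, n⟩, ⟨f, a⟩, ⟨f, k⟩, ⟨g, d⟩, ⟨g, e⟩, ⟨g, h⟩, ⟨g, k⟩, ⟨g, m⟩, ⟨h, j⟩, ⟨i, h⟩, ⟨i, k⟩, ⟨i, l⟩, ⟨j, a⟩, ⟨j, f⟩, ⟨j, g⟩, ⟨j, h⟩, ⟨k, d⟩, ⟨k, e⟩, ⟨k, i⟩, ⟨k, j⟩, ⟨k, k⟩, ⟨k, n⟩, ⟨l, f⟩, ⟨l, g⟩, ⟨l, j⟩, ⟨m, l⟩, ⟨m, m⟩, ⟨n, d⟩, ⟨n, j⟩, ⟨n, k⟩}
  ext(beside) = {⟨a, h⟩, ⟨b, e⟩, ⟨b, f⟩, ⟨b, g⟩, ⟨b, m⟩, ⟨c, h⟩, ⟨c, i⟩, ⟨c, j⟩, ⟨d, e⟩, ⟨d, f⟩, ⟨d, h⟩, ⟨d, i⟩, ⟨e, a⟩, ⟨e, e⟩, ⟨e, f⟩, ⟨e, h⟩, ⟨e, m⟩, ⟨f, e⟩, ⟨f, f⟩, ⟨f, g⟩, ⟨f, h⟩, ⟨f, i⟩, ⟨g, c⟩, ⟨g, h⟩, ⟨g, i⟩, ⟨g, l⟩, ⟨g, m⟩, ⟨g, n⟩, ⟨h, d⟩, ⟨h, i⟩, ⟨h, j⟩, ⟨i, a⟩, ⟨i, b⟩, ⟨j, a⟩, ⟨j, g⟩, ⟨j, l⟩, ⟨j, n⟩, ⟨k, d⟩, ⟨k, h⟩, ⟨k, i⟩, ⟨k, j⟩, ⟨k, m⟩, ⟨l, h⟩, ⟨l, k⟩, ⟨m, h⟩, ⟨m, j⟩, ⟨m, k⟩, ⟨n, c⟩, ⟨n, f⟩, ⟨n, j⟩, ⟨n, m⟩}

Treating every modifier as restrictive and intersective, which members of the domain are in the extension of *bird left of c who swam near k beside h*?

⟦left of c⟧ = {x : ⟨x, c⟩ ∈ ⟦left of⟧} = {a, b, c, d, f, g, h, k, m}
⟦who swam⟧ = ⟦swam⟧ = {b, c, d, f, k, l, m, n}
⟦near k⟧ = {x : ⟨x, k⟩ ∈ ⟦near⟧} = {a, b, c, d, e, f, g, i, k, n}
⟦beside h⟧ = {x : ⟨x, h⟩ ∈ ⟦beside⟧} = {a, c, d, e, f, g, k, l, m}
⟦bird⟧ = {a, f, g, j, k, m, n}
… ∩ ⟦left of c⟧ = {a, f, g, j, k, m, n} ∩ {a, b, c, d, f, g, h, k, m} = {a, f, g, k, m}
… ∩ ⟦who swam⟧ = {a, f, g, k, m} ∩ {b, c, d, f, k, l, m, n} = {f, k, m}
… ∩ ⟦near k⟧ = {f, k, m} ∩ {a, b, c, d, e, f, g, i, k, n} = {f, k}
… ∩ ⟦beside h⟧ = {f, k} ∩ {a, c, d, e, f, g, k, l, m} = {f, k}
So ⟦bird left of c who swam near k beside h⟧ = {f, k}.

{f, k}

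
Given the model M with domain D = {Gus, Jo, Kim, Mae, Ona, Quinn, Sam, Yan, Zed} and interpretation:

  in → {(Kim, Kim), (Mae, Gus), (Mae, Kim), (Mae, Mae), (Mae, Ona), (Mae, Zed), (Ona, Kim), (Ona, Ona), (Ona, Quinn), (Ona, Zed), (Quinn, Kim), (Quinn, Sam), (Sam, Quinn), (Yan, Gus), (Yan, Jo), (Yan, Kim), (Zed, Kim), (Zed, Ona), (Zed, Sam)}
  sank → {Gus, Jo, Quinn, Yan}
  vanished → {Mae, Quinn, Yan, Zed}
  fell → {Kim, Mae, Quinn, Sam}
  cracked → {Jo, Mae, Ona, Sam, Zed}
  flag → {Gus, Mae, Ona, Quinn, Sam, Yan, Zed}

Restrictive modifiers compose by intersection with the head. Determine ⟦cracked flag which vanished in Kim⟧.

{Mae, Zed}

⟦which vanished⟧ = ⟦vanished⟧ = {Mae, Quinn, Yan, Zed}
⟦in Kim⟧ = {x : ⟨x, Kim⟩ ∈ ⟦in⟧} = {Kim, Mae, Ona, Quinn, Yan, Zed}
⟦flag⟧ = {Gus, Mae, Ona, Quinn, Sam, Yan, Zed}
… ∩ ⟦which vanished⟧ = {Gus, Mae, Ona, Quinn, Sam, Yan, Zed} ∩ {Mae, Quinn, Yan, Zed} = {Mae, Quinn, Yan, Zed}
… ∩ ⟦in Kim⟧ = {Mae, Quinn, Yan, Zed} ∩ {Kim, Mae, Ona, Quinn, Yan, Zed} = {Mae, Quinn, Yan, Zed}
… ∩ ⟦cracked⟧ = {Mae, Quinn, Yan, Zed} ∩ {Jo, Mae, Ona, Sam, Zed} = {Mae, Zed}
So ⟦cracked flag which vanished in Kim⟧ = {Mae, Zed}.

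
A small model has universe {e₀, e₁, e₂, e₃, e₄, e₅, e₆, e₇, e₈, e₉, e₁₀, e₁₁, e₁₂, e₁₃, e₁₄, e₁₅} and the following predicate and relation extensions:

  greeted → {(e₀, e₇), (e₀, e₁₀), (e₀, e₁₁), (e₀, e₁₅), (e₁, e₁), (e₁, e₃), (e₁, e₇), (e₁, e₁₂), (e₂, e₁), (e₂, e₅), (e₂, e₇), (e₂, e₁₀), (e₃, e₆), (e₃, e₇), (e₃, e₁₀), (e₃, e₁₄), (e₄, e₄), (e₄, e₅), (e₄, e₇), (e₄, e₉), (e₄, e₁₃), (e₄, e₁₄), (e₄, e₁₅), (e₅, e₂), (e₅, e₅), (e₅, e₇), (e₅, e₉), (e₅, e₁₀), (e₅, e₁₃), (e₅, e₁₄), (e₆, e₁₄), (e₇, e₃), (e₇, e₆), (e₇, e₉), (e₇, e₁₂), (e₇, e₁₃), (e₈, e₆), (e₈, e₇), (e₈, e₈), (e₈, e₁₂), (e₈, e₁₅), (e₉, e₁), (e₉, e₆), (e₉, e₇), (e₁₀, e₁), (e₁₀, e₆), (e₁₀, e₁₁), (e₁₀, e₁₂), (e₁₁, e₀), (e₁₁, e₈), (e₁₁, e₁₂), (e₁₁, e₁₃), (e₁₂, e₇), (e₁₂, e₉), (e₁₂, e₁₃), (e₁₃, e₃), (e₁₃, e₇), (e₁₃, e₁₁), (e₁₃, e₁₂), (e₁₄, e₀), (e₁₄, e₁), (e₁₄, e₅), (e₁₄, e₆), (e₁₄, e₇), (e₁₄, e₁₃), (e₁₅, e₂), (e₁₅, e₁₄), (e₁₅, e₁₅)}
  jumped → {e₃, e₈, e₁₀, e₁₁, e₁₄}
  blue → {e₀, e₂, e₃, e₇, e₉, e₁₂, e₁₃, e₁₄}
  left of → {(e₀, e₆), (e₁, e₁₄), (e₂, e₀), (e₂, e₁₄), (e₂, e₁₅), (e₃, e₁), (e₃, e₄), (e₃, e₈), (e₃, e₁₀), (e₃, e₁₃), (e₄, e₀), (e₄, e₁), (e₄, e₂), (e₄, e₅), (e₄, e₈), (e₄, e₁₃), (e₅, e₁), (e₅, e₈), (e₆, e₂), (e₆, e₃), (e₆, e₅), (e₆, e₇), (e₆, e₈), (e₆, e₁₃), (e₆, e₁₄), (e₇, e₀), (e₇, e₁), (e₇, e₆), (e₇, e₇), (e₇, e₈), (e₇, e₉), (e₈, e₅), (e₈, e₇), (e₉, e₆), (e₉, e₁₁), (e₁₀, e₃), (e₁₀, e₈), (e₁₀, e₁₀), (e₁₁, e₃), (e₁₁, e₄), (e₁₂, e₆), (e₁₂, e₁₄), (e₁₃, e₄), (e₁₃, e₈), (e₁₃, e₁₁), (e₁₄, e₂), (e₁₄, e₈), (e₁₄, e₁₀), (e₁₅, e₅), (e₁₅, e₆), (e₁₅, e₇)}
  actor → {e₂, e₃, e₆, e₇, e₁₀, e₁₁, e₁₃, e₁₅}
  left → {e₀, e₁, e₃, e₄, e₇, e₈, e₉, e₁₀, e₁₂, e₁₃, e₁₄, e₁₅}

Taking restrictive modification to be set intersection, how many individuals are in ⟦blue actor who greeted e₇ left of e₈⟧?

2

⟦who greeted e₇⟧ = {x : ⟨x, e₇⟩ ∈ ⟦greeted⟧} = {e₀, e₁, e₂, e₃, e₄, e₅, e₈, e₉, e₁₂, e₁₃, e₁₄}
⟦left of e₈⟧ = {x : ⟨x, e₈⟩ ∈ ⟦left of⟧} = {e₃, e₄, e₅, e₆, e₇, e₁₀, e₁₃, e₁₄}
⟦actor⟧ = {e₂, e₃, e₆, e₇, e₁₀, e₁₁, e₁₃, e₁₅}
… ∩ ⟦who greeted e₇⟧ = {e₂, e₃, e₆, e₇, e₁₀, e₁₁, e₁₃, e₁₅} ∩ {e₀, e₁, e₂, e₃, e₄, e₅, e₈, e₉, e₁₂, e₁₃, e₁₄} = {e₂, e₃, e₁₃}
… ∩ ⟦left of e₈⟧ = {e₂, e₃, e₁₃} ∩ {e₃, e₄, e₅, e₆, e₇, e₁₀, e₁₃, e₁₄} = {e₃, e₁₃}
… ∩ ⟦blue⟧ = {e₃, e₁₃} ∩ {e₀, e₂, e₃, e₇, e₉, e₁₂, e₁₃, e₁₄} = {e₃, e₁₃}
⟦blue actor who greeted e₇ left of e₈⟧ = {e₃, e₁₃}, so the cardinality is 2.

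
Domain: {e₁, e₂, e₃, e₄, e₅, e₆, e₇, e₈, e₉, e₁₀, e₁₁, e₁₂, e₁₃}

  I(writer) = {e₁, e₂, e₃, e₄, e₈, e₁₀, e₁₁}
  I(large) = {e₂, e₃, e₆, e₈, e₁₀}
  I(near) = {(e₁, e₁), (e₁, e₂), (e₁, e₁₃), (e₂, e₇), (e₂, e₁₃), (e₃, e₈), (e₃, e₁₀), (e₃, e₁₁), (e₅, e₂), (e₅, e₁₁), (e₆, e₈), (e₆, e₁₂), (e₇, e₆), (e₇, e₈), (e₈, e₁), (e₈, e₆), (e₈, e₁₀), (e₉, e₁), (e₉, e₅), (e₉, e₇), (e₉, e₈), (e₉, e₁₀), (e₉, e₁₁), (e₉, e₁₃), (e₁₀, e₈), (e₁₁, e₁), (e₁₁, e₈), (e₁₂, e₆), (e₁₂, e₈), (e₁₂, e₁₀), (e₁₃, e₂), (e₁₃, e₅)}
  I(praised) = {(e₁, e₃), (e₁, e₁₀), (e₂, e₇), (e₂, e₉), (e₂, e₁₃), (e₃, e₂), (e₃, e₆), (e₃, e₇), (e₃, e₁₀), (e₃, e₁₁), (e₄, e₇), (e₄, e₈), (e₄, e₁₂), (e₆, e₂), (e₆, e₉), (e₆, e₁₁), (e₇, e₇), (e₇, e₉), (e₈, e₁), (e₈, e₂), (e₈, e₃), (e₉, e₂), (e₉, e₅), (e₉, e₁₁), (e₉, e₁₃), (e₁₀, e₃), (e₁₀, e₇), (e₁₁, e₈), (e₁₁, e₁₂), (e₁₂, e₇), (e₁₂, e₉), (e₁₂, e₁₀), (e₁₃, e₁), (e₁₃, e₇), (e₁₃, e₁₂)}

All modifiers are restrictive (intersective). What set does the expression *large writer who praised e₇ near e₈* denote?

⟦who praised e₇⟧ = {x : ⟨x, e₇⟩ ∈ ⟦praised⟧} = {e₂, e₃, e₄, e₇, e₁₀, e₁₂, e₁₃}
⟦near e₈⟧ = {x : ⟨x, e₈⟩ ∈ ⟦near⟧} = {e₃, e₆, e₇, e₉, e₁₀, e₁₁, e₁₂}
⟦writer⟧ = {e₁, e₂, e₃, e₄, e₈, e₁₀, e₁₁}
… ∩ ⟦who praised e₇⟧ = {e₁, e₂, e₃, e₄, e₈, e₁₀, e₁₁} ∩ {e₂, e₃, e₄, e₇, e₁₀, e₁₂, e₁₃} = {e₂, e₃, e₄, e₁₀}
… ∩ ⟦near e₈⟧ = {e₂, e₃, e₄, e₁₀} ∩ {e₃, e₆, e₇, e₉, e₁₀, e₁₁, e₁₂} = {e₃, e₁₀}
… ∩ ⟦large⟧ = {e₃, e₁₀} ∩ {e₂, e₃, e₆, e₈, e₁₀} = {e₃, e₁₀}
So ⟦large writer who praised e₇ near e₈⟧ = {e₃, e₁₀}.

{e₃, e₁₀}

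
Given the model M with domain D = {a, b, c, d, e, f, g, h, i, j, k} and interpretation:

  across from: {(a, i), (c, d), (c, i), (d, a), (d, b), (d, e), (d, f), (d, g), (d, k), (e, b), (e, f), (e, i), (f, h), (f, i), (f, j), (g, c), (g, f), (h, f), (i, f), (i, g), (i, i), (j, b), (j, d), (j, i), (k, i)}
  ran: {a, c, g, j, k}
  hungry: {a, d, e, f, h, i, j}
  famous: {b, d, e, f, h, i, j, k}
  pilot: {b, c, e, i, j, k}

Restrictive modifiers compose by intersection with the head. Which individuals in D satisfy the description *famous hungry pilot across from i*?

⟦across from i⟧ = {x : ⟨x, i⟩ ∈ ⟦across from⟧} = {a, c, e, f, i, j, k}
⟦pilot⟧ = {b, c, e, i, j, k}
… ∩ ⟦across from i⟧ = {b, c, e, i, j, k} ∩ {a, c, e, f, i, j, k} = {c, e, i, j, k}
… ∩ ⟦famous⟧ = {c, e, i, j, k} ∩ {b, d, e, f, h, i, j, k} = {e, i, j, k}
… ∩ ⟦hungry⟧ = {e, i, j, k} ∩ {a, d, e, f, h, i, j} = {e, i, j}
So ⟦famous hungry pilot across from i⟧ = {e, i, j}.

{e, i, j}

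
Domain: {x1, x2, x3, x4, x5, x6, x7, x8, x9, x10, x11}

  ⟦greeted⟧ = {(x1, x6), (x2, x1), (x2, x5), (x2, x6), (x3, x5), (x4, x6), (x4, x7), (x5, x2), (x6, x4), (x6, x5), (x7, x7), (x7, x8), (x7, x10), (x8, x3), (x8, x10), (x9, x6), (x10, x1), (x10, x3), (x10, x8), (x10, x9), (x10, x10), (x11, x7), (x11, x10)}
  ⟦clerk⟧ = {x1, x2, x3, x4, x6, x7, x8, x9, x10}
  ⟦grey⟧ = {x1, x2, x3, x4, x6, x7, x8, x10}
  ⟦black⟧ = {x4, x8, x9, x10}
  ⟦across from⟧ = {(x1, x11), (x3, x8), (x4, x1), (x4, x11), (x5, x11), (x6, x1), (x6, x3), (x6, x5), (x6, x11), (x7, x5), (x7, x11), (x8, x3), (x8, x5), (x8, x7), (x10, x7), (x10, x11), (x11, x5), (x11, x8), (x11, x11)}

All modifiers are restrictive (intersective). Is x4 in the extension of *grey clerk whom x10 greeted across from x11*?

no

⟦whom x10 greeted⟧ = {x : ⟨x10, x⟩ ∈ ⟦greeted⟧} = {x1, x3, x8, x9, x10}
⟦across from x11⟧ = {x : ⟨x, x11⟩ ∈ ⟦across from⟧} = {x1, x4, x5, x6, x7, x10, x11}
⟦clerk⟧ = {x1, x2, x3, x4, x6, x7, x8, x9, x10}
… ∩ ⟦whom x10 greeted⟧ = {x1, x2, x3, x4, x6, x7, x8, x9, x10} ∩ {x1, x3, x8, x9, x10} = {x1, x3, x8, x9, x10}
… ∩ ⟦across from x11⟧ = {x1, x3, x8, x9, x10} ∩ {x1, x4, x5, x6, x7, x10, x11} = {x1, x10}
… ∩ ⟦grey⟧ = {x1, x10} ∩ {x1, x2, x3, x4, x6, x7, x8, x10} = {x1, x10}
⟦grey clerk whom x10 greeted across from x11⟧ = {x1, x10}; x4 ∉ this set.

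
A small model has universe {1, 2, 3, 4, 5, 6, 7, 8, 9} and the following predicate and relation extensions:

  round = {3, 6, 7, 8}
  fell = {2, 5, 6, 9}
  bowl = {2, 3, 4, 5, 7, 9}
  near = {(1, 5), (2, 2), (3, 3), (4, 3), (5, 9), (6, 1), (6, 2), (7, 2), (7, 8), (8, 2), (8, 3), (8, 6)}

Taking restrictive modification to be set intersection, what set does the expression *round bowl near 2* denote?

⟦near 2⟧ = {x : ⟨x, 2⟩ ∈ ⟦near⟧} = {2, 6, 7, 8}
⟦bowl⟧ = {2, 3, 4, 5, 7, 9}
… ∩ ⟦near 2⟧ = {2, 3, 4, 5, 7, 9} ∩ {2, 6, 7, 8} = {2, 7}
… ∩ ⟦round⟧ = {2, 7} ∩ {3, 6, 7, 8} = {7}
So ⟦round bowl near 2⟧ = {7}.

{7}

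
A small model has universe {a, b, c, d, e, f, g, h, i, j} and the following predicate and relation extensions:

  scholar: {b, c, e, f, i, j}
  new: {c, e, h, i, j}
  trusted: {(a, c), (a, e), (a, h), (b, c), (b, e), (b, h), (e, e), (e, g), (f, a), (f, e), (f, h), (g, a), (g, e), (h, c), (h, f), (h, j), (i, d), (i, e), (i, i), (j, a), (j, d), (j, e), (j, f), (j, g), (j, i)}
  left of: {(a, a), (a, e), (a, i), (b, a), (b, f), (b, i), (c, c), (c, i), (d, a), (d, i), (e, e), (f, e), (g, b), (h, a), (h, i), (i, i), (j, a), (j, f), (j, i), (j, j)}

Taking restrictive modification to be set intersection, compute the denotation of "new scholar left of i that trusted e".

{i, j}

⟦left of i⟧ = {x : ⟨x, i⟩ ∈ ⟦left of⟧} = {a, b, c, d, h, i, j}
⟦that trusted e⟧ = {x : ⟨x, e⟩ ∈ ⟦trusted⟧} = {a, b, e, f, g, i, j}
⟦scholar⟧ = {b, c, e, f, i, j}
… ∩ ⟦left of i⟧ = {b, c, e, f, i, j} ∩ {a, b, c, d, h, i, j} = {b, c, i, j}
… ∩ ⟦that trusted e⟧ = {b, c, i, j} ∩ {a, b, e, f, g, i, j} = {b, i, j}
… ∩ ⟦new⟧ = {b, i, j} ∩ {c, e, h, i, j} = {i, j}
So ⟦new scholar left of i that trusted e⟧ = {i, j}.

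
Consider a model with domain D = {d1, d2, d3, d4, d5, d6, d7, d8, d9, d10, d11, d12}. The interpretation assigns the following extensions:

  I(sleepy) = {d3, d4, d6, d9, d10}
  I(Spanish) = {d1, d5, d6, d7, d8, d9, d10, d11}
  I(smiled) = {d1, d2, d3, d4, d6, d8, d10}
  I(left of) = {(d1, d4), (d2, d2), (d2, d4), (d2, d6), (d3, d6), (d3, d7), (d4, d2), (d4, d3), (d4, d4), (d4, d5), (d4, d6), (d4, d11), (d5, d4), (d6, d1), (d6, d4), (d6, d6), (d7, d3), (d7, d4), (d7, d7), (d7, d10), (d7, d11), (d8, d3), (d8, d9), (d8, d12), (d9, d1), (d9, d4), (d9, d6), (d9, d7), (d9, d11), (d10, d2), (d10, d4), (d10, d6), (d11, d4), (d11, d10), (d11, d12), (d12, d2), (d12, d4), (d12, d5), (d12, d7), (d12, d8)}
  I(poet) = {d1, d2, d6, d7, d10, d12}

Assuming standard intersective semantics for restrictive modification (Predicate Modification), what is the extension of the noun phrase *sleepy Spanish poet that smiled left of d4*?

{d6, d10}

⟦that smiled⟧ = ⟦smiled⟧ = {d1, d2, d3, d4, d6, d8, d10}
⟦left of d4⟧ = {x : ⟨x, d4⟩ ∈ ⟦left of⟧} = {d1, d2, d4, d5, d6, d7, d9, d10, d11, d12}
⟦poet⟧ = {d1, d2, d6, d7, d10, d12}
… ∩ ⟦that smiled⟧ = {d1, d2, d6, d7, d10, d12} ∩ {d1, d2, d3, d4, d6, d8, d10} = {d1, d2, d6, d10}
… ∩ ⟦left of d4⟧ = {d1, d2, d6, d10} ∩ {d1, d2, d4, d5, d6, d7, d9, d10, d11, d12} = {d1, d2, d6, d10}
… ∩ ⟦sleepy⟧ = {d1, d2, d6, d10} ∩ {d3, d4, d6, d9, d10} = {d6, d10}
… ∩ ⟦Spanish⟧ = {d6, d10} ∩ {d1, d5, d6, d7, d8, d9, d10, d11} = {d6, d10}
So ⟦sleepy Spanish poet that smiled left of d4⟧ = {d6, d10}.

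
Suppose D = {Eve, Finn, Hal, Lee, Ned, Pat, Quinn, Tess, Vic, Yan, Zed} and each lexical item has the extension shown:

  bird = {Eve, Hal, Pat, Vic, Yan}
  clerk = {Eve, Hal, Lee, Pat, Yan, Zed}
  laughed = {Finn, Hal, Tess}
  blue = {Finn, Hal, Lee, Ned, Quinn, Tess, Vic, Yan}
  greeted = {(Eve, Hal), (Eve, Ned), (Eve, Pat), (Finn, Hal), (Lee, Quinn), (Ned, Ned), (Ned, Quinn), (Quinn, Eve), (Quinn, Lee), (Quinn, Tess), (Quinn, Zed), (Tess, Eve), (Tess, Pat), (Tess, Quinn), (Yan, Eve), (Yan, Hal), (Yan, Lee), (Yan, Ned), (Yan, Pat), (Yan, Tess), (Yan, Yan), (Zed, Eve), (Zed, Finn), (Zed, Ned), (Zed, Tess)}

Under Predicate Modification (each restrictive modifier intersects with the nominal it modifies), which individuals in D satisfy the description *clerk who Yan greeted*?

⟦who Yan greeted⟧ = {x : ⟨Yan, x⟩ ∈ ⟦greeted⟧} = {Eve, Hal, Lee, Ned, Pat, Tess, Yan}
⟦clerk⟧ = {Eve, Hal, Lee, Pat, Yan, Zed}
… ∩ ⟦who Yan greeted⟧ = {Eve, Hal, Lee, Pat, Yan, Zed} ∩ {Eve, Hal, Lee, Ned, Pat, Tess, Yan} = {Eve, Hal, Lee, Pat, Yan}
So ⟦clerk who Yan greeted⟧ = {Eve, Hal, Lee, Pat, Yan}.

{Eve, Hal, Lee, Pat, Yan}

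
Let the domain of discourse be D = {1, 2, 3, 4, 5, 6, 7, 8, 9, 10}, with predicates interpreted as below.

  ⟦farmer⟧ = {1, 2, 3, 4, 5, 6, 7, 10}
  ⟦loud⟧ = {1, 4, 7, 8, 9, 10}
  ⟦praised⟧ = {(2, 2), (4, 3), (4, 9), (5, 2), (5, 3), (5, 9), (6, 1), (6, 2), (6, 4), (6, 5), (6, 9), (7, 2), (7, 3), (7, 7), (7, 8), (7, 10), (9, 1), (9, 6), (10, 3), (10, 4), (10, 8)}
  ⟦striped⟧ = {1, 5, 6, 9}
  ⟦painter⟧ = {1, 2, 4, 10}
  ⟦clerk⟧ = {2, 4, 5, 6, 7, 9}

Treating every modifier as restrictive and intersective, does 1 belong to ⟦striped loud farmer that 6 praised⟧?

⟦that 6 praised⟧ = {x : ⟨6, x⟩ ∈ ⟦praised⟧} = {1, 2, 4, 5, 9}
⟦farmer⟧ = {1, 2, 3, 4, 5, 6, 7, 10}
… ∩ ⟦that 6 praised⟧ = {1, 2, 3, 4, 5, 6, 7, 10} ∩ {1, 2, 4, 5, 9} = {1, 2, 4, 5}
… ∩ ⟦striped⟧ = {1, 2, 4, 5} ∩ {1, 5, 6, 9} = {1, 5}
… ∩ ⟦loud⟧ = {1, 5} ∩ {1, 4, 7, 8, 9, 10} = {1}
⟦striped loud farmer that 6 praised⟧ = {1}; 1 ∈ this set.

yes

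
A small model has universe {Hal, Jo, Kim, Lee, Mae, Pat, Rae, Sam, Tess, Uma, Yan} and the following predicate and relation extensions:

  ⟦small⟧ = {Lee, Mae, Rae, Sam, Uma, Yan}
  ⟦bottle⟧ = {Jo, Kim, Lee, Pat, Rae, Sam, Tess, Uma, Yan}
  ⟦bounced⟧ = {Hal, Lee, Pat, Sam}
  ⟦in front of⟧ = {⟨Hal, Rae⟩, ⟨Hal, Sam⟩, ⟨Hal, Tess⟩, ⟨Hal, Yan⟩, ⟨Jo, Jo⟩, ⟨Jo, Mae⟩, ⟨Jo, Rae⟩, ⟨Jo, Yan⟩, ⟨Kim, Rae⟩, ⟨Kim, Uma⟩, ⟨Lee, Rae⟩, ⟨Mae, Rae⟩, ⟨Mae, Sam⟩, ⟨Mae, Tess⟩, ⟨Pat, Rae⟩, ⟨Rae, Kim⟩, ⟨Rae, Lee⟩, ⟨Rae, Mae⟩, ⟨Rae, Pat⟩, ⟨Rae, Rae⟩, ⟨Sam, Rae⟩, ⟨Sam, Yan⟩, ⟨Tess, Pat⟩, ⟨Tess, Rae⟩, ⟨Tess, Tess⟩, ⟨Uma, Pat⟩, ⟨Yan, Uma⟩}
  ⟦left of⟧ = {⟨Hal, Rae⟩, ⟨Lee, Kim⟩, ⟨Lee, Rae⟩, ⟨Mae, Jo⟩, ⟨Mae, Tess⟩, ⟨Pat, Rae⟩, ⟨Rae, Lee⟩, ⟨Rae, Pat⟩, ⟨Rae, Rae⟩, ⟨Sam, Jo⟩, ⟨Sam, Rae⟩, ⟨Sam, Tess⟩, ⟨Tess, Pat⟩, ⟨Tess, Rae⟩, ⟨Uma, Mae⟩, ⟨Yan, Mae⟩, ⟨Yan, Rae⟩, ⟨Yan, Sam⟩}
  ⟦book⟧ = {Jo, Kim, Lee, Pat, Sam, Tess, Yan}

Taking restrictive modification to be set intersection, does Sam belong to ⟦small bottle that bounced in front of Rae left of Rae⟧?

⟦that bounced⟧ = ⟦bounced⟧ = {Hal, Lee, Pat, Sam}
⟦in front of Rae⟧ = {x : ⟨x, Rae⟩ ∈ ⟦in front of⟧} = {Hal, Jo, Kim, Lee, Mae, Pat, Rae, Sam, Tess}
⟦left of Rae⟧ = {x : ⟨x, Rae⟩ ∈ ⟦left of⟧} = {Hal, Lee, Pat, Rae, Sam, Tess, Yan}
⟦bottle⟧ = {Jo, Kim, Lee, Pat, Rae, Sam, Tess, Uma, Yan}
… ∩ ⟦that bounced⟧ = {Jo, Kim, Lee, Pat, Rae, Sam, Tess, Uma, Yan} ∩ {Hal, Lee, Pat, Sam} = {Lee, Pat, Sam}
… ∩ ⟦in front of Rae⟧ = {Lee, Pat, Sam} ∩ {Hal, Jo, Kim, Lee, Mae, Pat, Rae, Sam, Tess} = {Lee, Pat, Sam}
… ∩ ⟦left of Rae⟧ = {Lee, Pat, Sam} ∩ {Hal, Lee, Pat, Rae, Sam, Tess, Yan} = {Lee, Pat, Sam}
… ∩ ⟦small⟧ = {Lee, Pat, Sam} ∩ {Lee, Mae, Rae, Sam, Uma, Yan} = {Lee, Sam}
⟦small bottle that bounced in front of Rae left of Rae⟧ = {Lee, Sam}; Sam ∈ this set.

yes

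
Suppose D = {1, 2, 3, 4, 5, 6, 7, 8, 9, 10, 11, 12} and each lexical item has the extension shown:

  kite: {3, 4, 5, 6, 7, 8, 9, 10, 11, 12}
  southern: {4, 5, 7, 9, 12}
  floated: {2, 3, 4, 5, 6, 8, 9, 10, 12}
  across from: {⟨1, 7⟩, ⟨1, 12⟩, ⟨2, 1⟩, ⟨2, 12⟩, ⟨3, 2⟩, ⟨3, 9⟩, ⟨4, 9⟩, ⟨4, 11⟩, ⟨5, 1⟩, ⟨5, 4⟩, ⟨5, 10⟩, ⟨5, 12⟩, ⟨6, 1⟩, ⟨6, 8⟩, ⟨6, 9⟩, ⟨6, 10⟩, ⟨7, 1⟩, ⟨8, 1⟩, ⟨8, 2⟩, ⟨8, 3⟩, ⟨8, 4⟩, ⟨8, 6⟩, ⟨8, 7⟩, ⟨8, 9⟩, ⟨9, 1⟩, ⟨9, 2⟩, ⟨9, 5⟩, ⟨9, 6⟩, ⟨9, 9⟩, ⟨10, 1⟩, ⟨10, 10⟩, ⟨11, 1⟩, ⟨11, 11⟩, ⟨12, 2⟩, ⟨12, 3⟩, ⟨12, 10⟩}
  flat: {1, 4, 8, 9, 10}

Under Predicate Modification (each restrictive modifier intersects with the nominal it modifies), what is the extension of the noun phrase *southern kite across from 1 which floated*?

{5, 9}

⟦across from 1⟧ = {x : ⟨x, 1⟩ ∈ ⟦across from⟧} = {2, 5, 6, 7, 8, 9, 10, 11}
⟦which floated⟧ = ⟦floated⟧ = {2, 3, 4, 5, 6, 8, 9, 10, 12}
⟦kite⟧ = {3, 4, 5, 6, 7, 8, 9, 10, 11, 12}
… ∩ ⟦across from 1⟧ = {3, 4, 5, 6, 7, 8, 9, 10, 11, 12} ∩ {2, 5, 6, 7, 8, 9, 10, 11} = {5, 6, 7, 8, 9, 10, 11}
… ∩ ⟦which floated⟧ = {5, 6, 7, 8, 9, 10, 11} ∩ {2, 3, 4, 5, 6, 8, 9, 10, 12} = {5, 6, 8, 9, 10}
… ∩ ⟦southern⟧ = {5, 6, 8, 9, 10} ∩ {4, 5, 7, 9, 12} = {5, 9}
So ⟦southern kite across from 1 which floated⟧ = {5, 9}.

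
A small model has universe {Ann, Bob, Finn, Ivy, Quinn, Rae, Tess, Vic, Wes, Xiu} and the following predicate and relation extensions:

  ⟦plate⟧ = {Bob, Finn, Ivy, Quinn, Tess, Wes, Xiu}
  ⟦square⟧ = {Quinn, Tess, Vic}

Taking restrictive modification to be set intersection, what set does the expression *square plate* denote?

{Quinn, Tess}

⟦plate⟧ = {Bob, Finn, Ivy, Quinn, Tess, Wes, Xiu}
… ∩ ⟦square⟧ = {Bob, Finn, Ivy, Quinn, Tess, Wes, Xiu} ∩ {Quinn, Tess, Vic} = {Quinn, Tess}
So ⟦square plate⟧ = {Quinn, Tess}.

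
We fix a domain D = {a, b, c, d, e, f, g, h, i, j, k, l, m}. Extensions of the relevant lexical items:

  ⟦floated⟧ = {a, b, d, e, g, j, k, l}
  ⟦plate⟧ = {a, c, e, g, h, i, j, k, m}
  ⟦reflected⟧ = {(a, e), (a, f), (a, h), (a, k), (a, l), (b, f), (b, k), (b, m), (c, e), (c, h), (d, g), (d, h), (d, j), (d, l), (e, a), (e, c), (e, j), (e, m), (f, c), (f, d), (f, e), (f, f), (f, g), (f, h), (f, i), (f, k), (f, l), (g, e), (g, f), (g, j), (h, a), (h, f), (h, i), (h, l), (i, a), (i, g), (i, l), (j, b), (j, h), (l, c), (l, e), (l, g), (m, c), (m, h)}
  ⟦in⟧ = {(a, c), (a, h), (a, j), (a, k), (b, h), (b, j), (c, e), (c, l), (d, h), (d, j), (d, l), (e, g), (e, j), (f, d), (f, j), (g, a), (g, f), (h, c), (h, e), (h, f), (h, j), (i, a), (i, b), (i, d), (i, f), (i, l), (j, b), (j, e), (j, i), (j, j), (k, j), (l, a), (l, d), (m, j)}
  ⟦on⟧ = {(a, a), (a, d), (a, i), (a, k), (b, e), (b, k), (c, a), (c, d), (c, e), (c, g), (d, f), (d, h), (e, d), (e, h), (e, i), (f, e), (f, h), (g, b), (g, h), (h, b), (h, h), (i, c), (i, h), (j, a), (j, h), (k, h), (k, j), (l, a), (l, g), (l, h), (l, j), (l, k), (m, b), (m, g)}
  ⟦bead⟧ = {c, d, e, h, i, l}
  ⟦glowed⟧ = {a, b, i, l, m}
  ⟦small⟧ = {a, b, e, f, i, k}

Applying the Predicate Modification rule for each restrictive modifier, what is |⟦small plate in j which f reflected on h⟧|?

⟦in j⟧ = {x : ⟨x, j⟩ ∈ ⟦in⟧} = {a, b, d, e, f, h, j, k, m}
⟦which f reflected⟧ = {x : ⟨f, x⟩ ∈ ⟦reflected⟧} = {c, d, e, f, g, h, i, k, l}
⟦on h⟧ = {x : ⟨x, h⟩ ∈ ⟦on⟧} = {d, e, f, g, h, i, j, k, l}
⟦plate⟧ = {a, c, e, g, h, i, j, k, m}
… ∩ ⟦in j⟧ = {a, c, e, g, h, i, j, k, m} ∩ {a, b, d, e, f, h, j, k, m} = {a, e, h, j, k, m}
… ∩ ⟦which f reflected⟧ = {a, e, h, j, k, m} ∩ {c, d, e, f, g, h, i, k, l} = {e, h, k}
… ∩ ⟦on h⟧ = {e, h, k} ∩ {d, e, f, g, h, i, j, k, l} = {e, h, k}
… ∩ ⟦small⟧ = {e, h, k} ∩ {a, b, e, f, i, k} = {e, k}
⟦small plate in j which f reflected on h⟧ = {e, k}, so the cardinality is 2.

2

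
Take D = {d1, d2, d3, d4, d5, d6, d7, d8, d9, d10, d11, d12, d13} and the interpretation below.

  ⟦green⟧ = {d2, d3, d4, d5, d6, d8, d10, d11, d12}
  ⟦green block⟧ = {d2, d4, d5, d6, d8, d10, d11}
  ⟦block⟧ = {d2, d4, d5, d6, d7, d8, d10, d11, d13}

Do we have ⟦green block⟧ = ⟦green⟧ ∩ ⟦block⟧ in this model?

⟦green⟧ ∩ ⟦block⟧ = {d2, d3, d4, d5, d6, d8, d10, d11, d12} ∩ {d2, d4, d5, d6, d7, d8, d10, d11, d13} = {d2, d4, d5, d6, d8, d10, d11}
Observed ⟦green block⟧ = {d2, d4, d5, d6, d8, d10, d11}.
These coincide, so the modifier is intersective here.

yes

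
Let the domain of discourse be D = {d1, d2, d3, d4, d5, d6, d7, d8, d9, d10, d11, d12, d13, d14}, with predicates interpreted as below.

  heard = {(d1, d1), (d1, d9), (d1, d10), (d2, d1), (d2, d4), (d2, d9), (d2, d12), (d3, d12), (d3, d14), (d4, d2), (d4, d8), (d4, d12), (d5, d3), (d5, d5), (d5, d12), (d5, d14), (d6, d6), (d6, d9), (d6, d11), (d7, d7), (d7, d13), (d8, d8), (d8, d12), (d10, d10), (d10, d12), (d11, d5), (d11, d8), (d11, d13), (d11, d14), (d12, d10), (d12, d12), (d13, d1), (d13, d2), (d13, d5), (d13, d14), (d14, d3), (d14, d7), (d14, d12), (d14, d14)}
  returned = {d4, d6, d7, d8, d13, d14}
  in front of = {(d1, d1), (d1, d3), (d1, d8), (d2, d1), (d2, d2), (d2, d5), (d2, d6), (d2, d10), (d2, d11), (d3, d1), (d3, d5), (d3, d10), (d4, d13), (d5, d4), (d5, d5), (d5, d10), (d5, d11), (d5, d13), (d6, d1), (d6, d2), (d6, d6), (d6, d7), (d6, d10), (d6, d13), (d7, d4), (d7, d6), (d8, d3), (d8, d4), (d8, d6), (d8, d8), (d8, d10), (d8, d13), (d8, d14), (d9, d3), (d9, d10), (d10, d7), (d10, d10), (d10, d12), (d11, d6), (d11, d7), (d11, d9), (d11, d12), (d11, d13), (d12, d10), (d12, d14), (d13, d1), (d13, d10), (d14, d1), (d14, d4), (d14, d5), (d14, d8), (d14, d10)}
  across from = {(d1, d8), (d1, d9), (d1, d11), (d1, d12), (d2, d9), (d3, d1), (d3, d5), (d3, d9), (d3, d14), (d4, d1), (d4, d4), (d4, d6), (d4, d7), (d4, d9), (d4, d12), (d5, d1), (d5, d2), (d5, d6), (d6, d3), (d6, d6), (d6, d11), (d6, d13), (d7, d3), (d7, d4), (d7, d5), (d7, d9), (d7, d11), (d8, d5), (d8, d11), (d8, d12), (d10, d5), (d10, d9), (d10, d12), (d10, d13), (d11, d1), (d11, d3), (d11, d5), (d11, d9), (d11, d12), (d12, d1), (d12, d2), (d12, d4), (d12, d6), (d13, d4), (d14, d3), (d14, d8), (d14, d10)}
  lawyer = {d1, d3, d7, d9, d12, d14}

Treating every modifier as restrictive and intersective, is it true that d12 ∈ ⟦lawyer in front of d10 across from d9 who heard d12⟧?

no

⟦in front of d10⟧ = {x : ⟨x, d10⟩ ∈ ⟦in front of⟧} = {d2, d3, d5, d6, d8, d9, d10, d12, d13, d14}
⟦across from d9⟧ = {x : ⟨x, d9⟩ ∈ ⟦across from⟧} = {d1, d2, d3, d4, d7, d10, d11}
⟦who heard d12⟧ = {x : ⟨x, d12⟩ ∈ ⟦heard⟧} = {d2, d3, d4, d5, d8, d10, d12, d14}
⟦lawyer⟧ = {d1, d3, d7, d9, d12, d14}
… ∩ ⟦in front of d10⟧ = {d1, d3, d7, d9, d12, d14} ∩ {d2, d3, d5, d6, d8, d9, d10, d12, d13, d14} = {d3, d9, d12, d14}
… ∩ ⟦across from d9⟧ = {d3, d9, d12, d14} ∩ {d1, d2, d3, d4, d7, d10, d11} = {d3}
… ∩ ⟦who heard d12⟧ = {d3} ∩ {d2, d3, d4, d5, d8, d10, d12, d14} = {d3}
⟦lawyer in front of d10 across from d9 who heard d12⟧ = {d3}; d12 ∉ this set.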